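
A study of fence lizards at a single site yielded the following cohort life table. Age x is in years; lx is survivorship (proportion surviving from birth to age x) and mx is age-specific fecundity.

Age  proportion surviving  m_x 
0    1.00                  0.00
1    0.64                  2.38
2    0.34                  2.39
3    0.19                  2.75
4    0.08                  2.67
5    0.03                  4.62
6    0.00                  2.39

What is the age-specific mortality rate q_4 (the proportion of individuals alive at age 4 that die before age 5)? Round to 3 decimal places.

q_4 = (l_4 − l_5) / l_4 = (0.08 − 0.03) / 0.08
     = 0.05 / 0.08 = 0.625 → 0.625

0.625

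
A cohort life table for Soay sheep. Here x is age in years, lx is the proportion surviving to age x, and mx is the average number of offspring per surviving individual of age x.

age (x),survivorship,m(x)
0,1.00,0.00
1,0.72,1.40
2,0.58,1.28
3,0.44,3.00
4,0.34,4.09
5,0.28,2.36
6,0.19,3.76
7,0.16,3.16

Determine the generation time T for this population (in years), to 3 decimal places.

lx·mx: 0, 1.008, 0.7424, 1.32, 1.3906, 0.6608, 0.7144, 0.5056 → R0 = 6.3418
x·lx·mx: 0, 1.008, 1.4848, 3.96, 5.5624, 3.304, 4.2864, 3.5392 → Σ = 23.1448
T = 23.1448 / 6.3418 = 3.649563… → 3.650

3.650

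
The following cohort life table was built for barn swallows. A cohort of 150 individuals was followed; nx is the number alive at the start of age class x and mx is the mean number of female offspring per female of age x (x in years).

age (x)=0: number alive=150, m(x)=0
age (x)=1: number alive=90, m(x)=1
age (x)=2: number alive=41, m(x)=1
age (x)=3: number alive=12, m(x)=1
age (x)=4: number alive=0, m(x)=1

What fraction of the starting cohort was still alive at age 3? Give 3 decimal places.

l_3 = n_3/n_0 = 12/150 = 0.08 → 0.080

0.080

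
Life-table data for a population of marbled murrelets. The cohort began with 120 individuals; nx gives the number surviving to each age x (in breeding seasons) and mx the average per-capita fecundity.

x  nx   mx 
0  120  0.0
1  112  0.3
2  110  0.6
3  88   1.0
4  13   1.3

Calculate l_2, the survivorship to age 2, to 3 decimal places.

0.917

l_2 = n_2/n_0 = 110/120 = 0.916667… → 0.917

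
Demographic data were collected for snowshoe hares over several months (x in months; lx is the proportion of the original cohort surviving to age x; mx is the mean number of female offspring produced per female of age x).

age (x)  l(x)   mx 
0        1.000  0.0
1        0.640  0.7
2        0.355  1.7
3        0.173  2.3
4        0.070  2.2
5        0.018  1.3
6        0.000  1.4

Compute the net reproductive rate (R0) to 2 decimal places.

1.63

lx·mx by age: 0, 0.448, 0.6035, 0.3979, 0.154, 0.0234, 0
R0 = Σ lx·mx = 1.6268 → 1.63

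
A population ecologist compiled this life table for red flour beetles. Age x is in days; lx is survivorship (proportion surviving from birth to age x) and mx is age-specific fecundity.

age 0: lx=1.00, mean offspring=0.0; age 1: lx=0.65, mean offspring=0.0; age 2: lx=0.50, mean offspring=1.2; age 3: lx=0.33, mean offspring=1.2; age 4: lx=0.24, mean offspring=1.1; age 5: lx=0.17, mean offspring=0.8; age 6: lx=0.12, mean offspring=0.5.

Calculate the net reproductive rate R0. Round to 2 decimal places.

lx·mx by age: 0, 0, 0.6, 0.396, 0.264, 0.136, 0.06
R0 = Σ lx·mx = 1.456 → 1.46

1.46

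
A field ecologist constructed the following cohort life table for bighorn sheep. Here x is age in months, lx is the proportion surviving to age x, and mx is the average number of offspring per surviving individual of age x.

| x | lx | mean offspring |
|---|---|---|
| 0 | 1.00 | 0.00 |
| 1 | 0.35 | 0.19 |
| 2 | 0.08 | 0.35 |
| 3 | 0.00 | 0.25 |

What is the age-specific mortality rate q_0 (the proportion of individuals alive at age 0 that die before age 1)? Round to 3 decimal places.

q_0 = (l_0 − l_1) / l_0 = (1 − 0.35) / 1
     = 0.65 / 1 = 0.65 → 0.650

0.650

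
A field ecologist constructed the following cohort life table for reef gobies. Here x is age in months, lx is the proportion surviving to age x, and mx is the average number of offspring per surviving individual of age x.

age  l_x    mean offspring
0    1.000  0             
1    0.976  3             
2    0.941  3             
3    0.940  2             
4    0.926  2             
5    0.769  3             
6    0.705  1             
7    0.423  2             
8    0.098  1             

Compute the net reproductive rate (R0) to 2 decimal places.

13.44

lx·mx by age: 0, 2.928, 2.823, 1.88, 1.852, 2.307, 0.705, 0.846, 0.098
R0 = Σ lx·mx = 13.439 → 13.44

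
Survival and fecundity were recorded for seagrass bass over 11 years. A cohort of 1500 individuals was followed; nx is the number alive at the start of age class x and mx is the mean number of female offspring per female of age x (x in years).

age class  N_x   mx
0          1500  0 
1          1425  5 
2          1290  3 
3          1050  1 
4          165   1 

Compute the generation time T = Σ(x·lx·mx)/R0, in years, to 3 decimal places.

1.529

lx = nx/n0 = nx/1500: 1, 0.95, 0.86, 0.7, 0.11
lx·mx: 0, 4.75, 2.58, 0.7, 0.11 → R0 = 8.14
x·lx·mx: 0, 4.75, 5.16, 2.1, 0.44 → Σ = 12.45
T = 12.45 / 8.14 = 1.529484… → 1.529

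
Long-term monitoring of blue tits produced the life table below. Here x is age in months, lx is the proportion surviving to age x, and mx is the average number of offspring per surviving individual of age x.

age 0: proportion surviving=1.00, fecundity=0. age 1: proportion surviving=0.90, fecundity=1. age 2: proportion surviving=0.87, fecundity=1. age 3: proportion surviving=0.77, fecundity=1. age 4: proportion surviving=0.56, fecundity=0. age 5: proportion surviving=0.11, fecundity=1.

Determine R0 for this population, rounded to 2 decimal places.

lx·mx by age: 0, 0.9, 0.87, 0.77, 0, 0.11
R0 = Σ lx·mx = 2.65 → 2.65

2.65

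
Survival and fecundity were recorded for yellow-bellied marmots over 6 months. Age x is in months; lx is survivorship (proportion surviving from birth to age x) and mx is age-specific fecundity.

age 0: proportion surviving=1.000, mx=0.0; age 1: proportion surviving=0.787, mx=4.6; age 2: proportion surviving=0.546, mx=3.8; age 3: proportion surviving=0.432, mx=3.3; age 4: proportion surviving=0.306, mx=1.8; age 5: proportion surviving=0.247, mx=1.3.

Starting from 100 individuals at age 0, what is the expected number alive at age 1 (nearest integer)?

79

Expected survivors = N0 · l_1 = 100 × 0.787 = 78.7 → 79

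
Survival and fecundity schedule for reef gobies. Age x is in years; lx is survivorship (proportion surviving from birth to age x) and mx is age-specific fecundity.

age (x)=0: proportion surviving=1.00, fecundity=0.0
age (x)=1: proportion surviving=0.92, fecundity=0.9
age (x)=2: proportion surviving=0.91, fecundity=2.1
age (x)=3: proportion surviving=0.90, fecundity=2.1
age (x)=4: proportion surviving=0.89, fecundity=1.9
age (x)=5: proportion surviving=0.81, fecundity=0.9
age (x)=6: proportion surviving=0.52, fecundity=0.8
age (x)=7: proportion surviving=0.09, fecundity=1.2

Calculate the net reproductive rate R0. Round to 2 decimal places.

7.57

lx·mx by age: 0, 0.828, 1.911, 1.89, 1.691, 0.729, 0.416, 0.108
R0 = Σ lx·mx = 7.573 → 7.57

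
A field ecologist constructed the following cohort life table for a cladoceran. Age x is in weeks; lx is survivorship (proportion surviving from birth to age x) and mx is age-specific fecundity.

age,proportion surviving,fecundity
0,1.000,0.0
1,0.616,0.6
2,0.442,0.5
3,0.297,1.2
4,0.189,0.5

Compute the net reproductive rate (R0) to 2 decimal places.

1.04

lx·mx by age: 0, 0.3696, 0.221, 0.3564, 0.0945
R0 = Σ lx·mx = 1.0415 → 1.04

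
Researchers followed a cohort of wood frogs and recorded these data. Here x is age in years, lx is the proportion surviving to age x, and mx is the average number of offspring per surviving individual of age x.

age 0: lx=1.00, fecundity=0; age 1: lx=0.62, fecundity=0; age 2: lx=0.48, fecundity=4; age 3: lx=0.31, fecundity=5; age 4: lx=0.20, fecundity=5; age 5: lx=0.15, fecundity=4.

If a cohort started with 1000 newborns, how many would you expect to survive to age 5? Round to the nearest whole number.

Expected survivors = N0 · l_5 = 1000 × 0.15 = 150 → 150

150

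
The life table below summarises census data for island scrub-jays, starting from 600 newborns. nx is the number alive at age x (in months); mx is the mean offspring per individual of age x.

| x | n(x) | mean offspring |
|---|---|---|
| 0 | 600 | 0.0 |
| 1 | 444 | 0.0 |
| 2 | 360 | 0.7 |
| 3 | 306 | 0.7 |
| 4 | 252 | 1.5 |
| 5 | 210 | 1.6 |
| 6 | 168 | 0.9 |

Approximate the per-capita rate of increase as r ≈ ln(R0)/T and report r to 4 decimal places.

0.2023

lx = nx/n0 = nx/600: 1, 0.74, 0.6, 0.51, 0.42, 0.35, 0.28
R0 = Σ lx·mx = 0 + 0 + 0.42 + 0.357 + 0.63 + 0.56 + 0.252 = 2.219
Σ x·lx·mx = 8.743; T = 8.743/2.219 = 3.94006…
r ≈ ln(R0)/T = ln(2.219)/3.94006… = 0.202295… → 0.2023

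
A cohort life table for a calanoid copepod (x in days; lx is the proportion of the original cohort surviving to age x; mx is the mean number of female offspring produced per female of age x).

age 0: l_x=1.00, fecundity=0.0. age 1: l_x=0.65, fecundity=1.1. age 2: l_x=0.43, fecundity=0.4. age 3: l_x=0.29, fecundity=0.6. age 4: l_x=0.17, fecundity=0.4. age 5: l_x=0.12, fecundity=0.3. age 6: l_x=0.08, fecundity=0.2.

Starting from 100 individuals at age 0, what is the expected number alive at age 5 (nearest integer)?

Expected survivors = N0 · l_5 = 100 × 0.12 = 12 → 12

12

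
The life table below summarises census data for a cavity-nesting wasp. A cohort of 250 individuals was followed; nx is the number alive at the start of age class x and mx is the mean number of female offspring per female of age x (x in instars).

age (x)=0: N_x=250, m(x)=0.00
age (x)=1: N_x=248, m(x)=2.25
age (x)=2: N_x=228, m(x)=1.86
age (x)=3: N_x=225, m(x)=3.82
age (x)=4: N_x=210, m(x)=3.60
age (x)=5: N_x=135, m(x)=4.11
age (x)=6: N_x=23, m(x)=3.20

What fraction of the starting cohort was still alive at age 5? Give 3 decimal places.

l_5 = n_5/n_0 = 135/250 = 0.54 → 0.540

0.540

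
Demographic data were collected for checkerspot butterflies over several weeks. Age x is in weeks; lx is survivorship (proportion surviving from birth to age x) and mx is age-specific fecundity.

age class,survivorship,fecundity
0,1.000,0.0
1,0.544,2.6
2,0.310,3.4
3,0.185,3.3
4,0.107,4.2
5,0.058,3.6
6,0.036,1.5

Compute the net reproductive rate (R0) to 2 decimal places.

lx·mx by age: 0, 1.4144, 1.054, 0.6105, 0.4494, 0.2088, 0.054
R0 = Σ lx·mx = 3.7911 → 3.79

3.79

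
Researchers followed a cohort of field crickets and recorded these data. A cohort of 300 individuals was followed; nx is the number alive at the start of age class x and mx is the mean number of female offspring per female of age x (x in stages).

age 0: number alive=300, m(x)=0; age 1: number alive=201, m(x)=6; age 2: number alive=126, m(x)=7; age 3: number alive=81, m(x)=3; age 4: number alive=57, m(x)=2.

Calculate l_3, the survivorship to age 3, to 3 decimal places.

l_3 = n_3/n_0 = 81/300 = 0.27 → 0.270

0.270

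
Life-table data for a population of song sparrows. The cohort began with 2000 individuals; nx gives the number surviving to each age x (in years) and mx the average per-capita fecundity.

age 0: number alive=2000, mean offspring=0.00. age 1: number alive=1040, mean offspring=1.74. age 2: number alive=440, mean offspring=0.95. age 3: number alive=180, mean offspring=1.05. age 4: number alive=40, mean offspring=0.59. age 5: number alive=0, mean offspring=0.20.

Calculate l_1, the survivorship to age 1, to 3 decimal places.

l_1 = n_1/n_0 = 1040/2000 = 0.52 → 0.520

0.520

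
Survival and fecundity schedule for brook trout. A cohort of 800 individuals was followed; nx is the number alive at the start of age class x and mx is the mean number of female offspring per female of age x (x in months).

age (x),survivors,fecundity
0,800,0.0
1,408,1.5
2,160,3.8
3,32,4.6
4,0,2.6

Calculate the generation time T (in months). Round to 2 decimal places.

1.66

lx = nx/n0 = nx/800: 1, 0.51, 0.2, 0.04, 0
lx·mx: 0, 0.765, 0.76, 0.184, 0 → R0 = 1.709
x·lx·mx: 0, 0.765, 1.52, 0.552, 0 → Σ = 2.837
T = 2.837 / 1.709 = 1.660035… → 1.66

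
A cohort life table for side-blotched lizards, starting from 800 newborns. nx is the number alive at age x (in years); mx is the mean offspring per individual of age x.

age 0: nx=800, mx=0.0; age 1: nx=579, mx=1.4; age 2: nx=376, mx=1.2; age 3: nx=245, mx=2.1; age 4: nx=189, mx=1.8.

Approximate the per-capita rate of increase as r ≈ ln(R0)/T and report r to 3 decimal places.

0.446

lx = nx/n0 = nx/800: 1, 0.72375, 0.47, 0.30625, 0.23625
R0 = Σ lx·mx = 0 + 1.01325… + 0.564 + 0.64313… + 0.42525… = 2.645625
Σ x·lx·mx = 5.771625; T = 5.771625/2.645625 = 2.18157…
r ≈ ln(R0)/T = ln(2.645625)/2.18157… = 0.44597… → 0.446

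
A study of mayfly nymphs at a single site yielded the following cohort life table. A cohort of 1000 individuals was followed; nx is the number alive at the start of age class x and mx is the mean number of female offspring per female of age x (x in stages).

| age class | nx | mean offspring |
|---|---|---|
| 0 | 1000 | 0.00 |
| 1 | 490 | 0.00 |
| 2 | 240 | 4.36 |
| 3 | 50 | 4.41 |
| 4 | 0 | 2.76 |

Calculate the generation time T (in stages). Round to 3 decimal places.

lx = nx/n0 = nx/1000: 1, 0.49, 0.24, 0.05, 0
lx·mx: 0, 0, 1.0464, 0.2205, 0 → R0 = 1.2669
x·lx·mx: 0, 0, 2.0928, 0.6615, 0 → Σ = 2.7543
T = 2.7543 / 1.2669 = 2.174047… → 2.174

2.174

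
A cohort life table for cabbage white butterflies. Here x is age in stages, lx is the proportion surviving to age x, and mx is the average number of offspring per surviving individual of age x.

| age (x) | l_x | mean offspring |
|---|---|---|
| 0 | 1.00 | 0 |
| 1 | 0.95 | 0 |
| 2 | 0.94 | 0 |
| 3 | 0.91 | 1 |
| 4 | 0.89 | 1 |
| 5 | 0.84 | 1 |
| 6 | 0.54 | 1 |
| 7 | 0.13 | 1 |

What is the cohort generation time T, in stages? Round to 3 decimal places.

lx·mx: 0, 0, 0, 0.91, 0.89, 0.84, 0.54, 0.13 → R0 = 3.31
x·lx·mx: 0, 0, 0, 2.73, 3.56, 4.2, 3.24, 0.91 → Σ = 14.64
T = 14.64 / 3.31 = 4.422961… → 4.423

4.423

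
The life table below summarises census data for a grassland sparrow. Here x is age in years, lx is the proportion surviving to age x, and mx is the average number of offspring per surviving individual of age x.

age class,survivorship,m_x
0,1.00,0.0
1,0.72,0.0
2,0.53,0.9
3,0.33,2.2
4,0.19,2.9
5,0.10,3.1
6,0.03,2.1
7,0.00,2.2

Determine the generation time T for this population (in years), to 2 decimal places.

lx·mx: 0, 0, 0.477, 0.726, 0.551, 0.31, 0.063, 0 → R0 = 2.127
x·lx·mx: 0, 0, 0.954, 2.178, 2.204, 1.55, 0.378, 0 → Σ = 7.264
T = 7.264 / 2.127 = 3.415139… → 3.42

3.42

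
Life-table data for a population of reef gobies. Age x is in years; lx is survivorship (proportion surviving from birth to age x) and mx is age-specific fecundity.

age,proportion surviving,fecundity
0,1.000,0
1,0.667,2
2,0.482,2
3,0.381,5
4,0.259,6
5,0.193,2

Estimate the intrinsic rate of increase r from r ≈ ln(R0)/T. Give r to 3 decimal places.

R0 = Σ lx·mx = 0 + 1.334 + 0.964 + 1.905 + 1.554 + 0.386 = 6.143
Σ x·lx·mx = 17.123; T = 17.123/6.143 = 2.7874…
r ≈ ln(R0)/T = ln(6.143)/2.7874… = 0.65126… → 0.651

0.651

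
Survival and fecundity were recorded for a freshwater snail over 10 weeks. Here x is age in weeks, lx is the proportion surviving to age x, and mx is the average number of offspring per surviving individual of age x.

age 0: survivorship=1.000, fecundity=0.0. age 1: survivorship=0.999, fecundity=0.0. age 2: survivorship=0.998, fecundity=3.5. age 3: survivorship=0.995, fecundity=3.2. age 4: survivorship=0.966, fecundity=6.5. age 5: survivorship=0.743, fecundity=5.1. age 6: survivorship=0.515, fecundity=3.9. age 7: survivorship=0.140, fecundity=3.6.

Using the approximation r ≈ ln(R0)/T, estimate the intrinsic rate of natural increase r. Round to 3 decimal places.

0.748

R0 = Σ lx·mx = 0 + 0 + 3.493 + 3.184 + 6.279 + 3.7893 + 2.0085 + 0.504 = 19.2578
Σ x·lx·mx = 76.1795; T = 76.1795/19.2578 = 3.95577…
r ≈ ln(R0)/T = ln(19.2578)/3.95577… = 0.74775… → 0.748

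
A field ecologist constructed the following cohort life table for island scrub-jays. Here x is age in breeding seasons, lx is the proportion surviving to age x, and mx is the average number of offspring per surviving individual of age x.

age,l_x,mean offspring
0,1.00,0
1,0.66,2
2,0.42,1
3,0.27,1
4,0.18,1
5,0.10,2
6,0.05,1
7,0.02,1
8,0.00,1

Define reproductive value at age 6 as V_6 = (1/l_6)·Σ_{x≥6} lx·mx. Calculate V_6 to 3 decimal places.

1.400

lx·mx for x ≥ 6: 0.05, 0.02, 0 → sum = 0.07
V_6 = 0.07 / l_6 = 0.07 / 0.05 = 1.4 → 1.400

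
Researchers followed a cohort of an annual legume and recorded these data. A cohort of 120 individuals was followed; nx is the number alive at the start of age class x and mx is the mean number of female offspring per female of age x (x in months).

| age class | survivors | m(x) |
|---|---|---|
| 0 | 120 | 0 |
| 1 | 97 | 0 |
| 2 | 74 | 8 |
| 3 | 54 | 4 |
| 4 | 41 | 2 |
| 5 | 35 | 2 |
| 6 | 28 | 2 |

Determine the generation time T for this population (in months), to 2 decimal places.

2.80

lx = nx/n0 = nx/120: 1, 0.80833…, 0.61667…, 0.45, 0.34167…, 0.29167…, 0.23333…
lx·mx: 0, 0, 4.933333…, 1.8, 0.683333…, 0.583333…, 0.466667… → R0 = 8.466667…
x·lx·mx: 0, 0, 9.866667…, 5.4, 2.733333…, 2.916667…, 2.8… → Σ = 23.716667…
T = 23.716667… / 8.466667… = 2.801181… → 2.80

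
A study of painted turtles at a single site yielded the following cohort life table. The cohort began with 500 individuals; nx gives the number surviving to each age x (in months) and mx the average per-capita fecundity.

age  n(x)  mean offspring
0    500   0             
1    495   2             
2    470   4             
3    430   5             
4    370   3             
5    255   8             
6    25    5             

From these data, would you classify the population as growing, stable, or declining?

growing

lx = nx/n0 = nx/500: 1, 0.99, 0.94, 0.86, 0.74, 0.51, 0.05
R0 = Σ lx·mx = 0 + 1.98 + 3.76 + 4.3 + 2.22 + 4.08 + 0.25 = 16.59
R0 > 1, so the population is growing.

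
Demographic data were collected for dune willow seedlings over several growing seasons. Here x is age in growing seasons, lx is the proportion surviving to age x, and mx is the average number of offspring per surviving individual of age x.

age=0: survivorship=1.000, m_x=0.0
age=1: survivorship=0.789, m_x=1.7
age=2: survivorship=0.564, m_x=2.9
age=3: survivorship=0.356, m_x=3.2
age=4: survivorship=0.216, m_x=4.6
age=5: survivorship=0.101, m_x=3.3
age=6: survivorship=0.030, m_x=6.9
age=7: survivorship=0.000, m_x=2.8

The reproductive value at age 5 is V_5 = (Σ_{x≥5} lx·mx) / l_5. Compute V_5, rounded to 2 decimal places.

lx·mx for x ≥ 5: 0.3333, 0.207, 0 → sum = 0.5403
V_5 = 0.5403 / l_5 = 0.5403 / 0.101 = 5.349505… → 5.35

5.35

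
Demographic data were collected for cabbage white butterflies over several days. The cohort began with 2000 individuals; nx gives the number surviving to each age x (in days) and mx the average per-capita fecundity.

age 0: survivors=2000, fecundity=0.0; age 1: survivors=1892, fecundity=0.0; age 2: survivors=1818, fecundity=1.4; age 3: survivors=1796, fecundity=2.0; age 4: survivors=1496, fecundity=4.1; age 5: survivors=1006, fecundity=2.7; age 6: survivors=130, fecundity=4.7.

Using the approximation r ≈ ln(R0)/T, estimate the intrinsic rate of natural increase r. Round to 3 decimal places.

lx = nx/n0 = nx/2000: 1, 0.946, 0.909, 0.898, 0.748, 0.503, 0.065
R0 = Σ lx·mx = 0 + 0 + 1.2726 + 1.796 + 3.0668 + 1.3581 + 0.3055 = 7.799
Σ x·lx·mx = 28.8239; T = 28.8239/7.799 = 3.69585…
r ≈ ln(R0)/T = ln(7.799)/3.69585… = 0.55576… → 0.556

0.556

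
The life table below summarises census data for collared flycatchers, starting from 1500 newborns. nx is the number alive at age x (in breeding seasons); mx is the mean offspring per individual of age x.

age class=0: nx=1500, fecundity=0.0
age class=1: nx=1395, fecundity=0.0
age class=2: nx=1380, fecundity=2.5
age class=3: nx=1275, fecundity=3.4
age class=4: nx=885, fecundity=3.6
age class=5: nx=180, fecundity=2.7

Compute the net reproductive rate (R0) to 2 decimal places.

7.64

lx = nx/n0 = nx/1500: 1, 0.93, 0.92, 0.85, 0.59, 0.12
lx·mx by age: 0, 0, 2.3, 2.89, 2.124, 0.324
R0 = Σ lx·mx = 7.638 → 7.64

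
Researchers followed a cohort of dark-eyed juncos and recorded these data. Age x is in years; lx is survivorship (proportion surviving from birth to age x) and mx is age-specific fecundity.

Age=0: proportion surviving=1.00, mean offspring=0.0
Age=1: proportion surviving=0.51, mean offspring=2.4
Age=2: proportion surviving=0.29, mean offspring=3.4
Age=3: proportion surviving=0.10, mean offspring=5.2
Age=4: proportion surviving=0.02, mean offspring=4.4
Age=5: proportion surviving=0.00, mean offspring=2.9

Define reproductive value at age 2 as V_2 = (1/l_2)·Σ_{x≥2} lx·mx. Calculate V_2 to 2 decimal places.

5.50

lx·mx for x ≥ 2: 0.986, 0.52, 0.088, 0 → sum = 1.594
V_2 = 1.594 / l_2 = 1.594 / 0.29 = 5.496552… → 5.50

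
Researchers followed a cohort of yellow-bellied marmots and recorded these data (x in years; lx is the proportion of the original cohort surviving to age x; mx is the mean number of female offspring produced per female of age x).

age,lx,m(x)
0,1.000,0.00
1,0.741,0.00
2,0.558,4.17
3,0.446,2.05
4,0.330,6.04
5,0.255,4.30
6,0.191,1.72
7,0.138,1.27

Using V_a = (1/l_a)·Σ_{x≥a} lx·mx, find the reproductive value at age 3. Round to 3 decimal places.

lx·mx for x ≥ 3: 0.9143, 1.9932, 1.0965, 0.32852, 0.17526 → sum = 4.50778
V_3 = 4.50778 / l_3 = 4.50778 / 0.446 = 10.10713… → 10.107

10.107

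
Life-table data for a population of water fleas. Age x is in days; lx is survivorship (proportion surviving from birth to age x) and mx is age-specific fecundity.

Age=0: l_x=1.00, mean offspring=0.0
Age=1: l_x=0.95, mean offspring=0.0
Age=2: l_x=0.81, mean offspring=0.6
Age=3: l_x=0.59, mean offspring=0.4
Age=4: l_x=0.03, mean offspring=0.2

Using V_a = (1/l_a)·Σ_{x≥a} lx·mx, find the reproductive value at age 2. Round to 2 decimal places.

0.90

lx·mx for x ≥ 2: 0.486, 0.236, 0.006 → sum = 0.728
V_2 = 0.728 / l_2 = 0.728 / 0.81 = 0.898765… → 0.90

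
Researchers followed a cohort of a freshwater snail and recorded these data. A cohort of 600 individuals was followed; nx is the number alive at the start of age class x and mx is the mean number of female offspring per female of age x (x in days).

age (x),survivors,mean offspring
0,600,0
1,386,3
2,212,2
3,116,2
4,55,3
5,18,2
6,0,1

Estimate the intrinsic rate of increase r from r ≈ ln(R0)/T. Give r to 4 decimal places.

lx = nx/n0 = nx/600: 1, 0.64333…, 0.35333…, 0.19333…, 0.09167…, 0.03, 0
R0 = Σ lx·mx = 0 + 1.93… + 0.70667… + 0.38667… + 0.275… + 0.06 + 0 = 3.358333…
Σ x·lx·mx = 5.903333…; T = 5.903333…/3.358333… = 1.75782…
r ≈ ln(R0)/T = ln(3.358333…)/1.75782… = 0.689176… → 0.6892

0.6892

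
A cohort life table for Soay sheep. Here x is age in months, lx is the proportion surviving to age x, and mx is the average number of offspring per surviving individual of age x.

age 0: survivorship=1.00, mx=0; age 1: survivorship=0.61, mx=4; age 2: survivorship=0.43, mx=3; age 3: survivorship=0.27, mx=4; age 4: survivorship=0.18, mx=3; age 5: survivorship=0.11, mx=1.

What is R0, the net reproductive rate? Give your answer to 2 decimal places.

lx·mx by age: 0, 2.44, 1.29, 1.08, 0.54, 0.11
R0 = Σ lx·mx = 5.46 → 5.46

5.46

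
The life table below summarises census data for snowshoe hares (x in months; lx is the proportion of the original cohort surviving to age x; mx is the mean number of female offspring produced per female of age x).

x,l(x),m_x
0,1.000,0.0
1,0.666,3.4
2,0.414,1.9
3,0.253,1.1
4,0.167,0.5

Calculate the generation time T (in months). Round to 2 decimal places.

1.47

lx·mx: 0, 2.2644, 0.7866, 0.2783, 0.0835 → R0 = 3.4128
x·lx·mx: 0, 2.2644, 1.5732, 0.8349, 0.334 → Σ = 5.0065
T = 5.0065 / 3.4128 = 1.466977… → 1.47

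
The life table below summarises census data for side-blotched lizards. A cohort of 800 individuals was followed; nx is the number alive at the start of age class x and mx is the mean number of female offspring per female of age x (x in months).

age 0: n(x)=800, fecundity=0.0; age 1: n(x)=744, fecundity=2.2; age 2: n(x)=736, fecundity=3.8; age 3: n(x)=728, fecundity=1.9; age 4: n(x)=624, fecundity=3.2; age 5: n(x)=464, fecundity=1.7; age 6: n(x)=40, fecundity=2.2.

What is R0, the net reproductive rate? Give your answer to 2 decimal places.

10.86

lx = nx/n0 = nx/800: 1, 0.93, 0.92, 0.91, 0.78, 0.58, 0.05
lx·mx by age: 0, 2.046, 3.496, 1.729, 2.496, 0.986, 0.11
R0 = Σ lx·mx = 10.863 → 10.86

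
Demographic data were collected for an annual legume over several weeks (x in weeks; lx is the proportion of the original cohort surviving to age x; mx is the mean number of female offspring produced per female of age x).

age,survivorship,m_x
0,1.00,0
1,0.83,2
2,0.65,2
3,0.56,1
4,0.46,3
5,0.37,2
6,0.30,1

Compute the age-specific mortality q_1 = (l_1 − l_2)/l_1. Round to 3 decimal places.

q_1 = (l_1 − l_2) / l_1 = (0.83 − 0.65) / 0.83
     = 0.18 / 0.83 = 0.216867… → 0.217

0.217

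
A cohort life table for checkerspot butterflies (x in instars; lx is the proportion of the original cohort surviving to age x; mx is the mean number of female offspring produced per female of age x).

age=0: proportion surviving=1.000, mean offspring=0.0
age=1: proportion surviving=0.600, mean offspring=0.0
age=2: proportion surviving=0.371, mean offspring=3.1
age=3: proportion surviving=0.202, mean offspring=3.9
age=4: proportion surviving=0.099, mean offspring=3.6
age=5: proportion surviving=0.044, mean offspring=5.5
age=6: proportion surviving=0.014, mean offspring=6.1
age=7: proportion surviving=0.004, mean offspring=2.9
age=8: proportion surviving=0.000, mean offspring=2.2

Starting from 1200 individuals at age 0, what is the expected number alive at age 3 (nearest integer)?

Expected survivors = N0 · l_3 = 1200 × 0.202 = 242.4 → 242

242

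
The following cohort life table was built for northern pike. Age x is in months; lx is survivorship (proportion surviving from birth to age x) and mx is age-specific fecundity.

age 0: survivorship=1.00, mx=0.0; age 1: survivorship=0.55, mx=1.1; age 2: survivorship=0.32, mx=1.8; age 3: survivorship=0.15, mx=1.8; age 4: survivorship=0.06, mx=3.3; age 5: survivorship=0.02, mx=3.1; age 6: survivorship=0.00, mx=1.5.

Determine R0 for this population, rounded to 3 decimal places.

1.711

lx·mx by age: 0, 0.605, 0.576, 0.27, 0.198, 0.062, 0
R0 = Σ lx·mx = 1.711 → 1.711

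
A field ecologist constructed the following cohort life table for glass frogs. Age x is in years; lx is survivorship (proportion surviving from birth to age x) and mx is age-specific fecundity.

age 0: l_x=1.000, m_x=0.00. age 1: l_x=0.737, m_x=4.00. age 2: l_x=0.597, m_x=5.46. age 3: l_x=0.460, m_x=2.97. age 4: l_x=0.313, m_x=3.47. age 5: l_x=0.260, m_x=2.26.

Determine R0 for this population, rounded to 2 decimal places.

lx·mx by age: 0, 2.948, 3.25962, 1.3662, 1.08611, 0.5876
R0 = Σ lx·mx = 9.24753 → 9.25

9.25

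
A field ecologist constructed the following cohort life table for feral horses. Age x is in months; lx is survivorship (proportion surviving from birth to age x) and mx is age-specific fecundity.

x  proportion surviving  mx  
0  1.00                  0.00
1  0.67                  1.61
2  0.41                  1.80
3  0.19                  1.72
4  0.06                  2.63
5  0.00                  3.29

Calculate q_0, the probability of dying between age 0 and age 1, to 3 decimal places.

0.330

q_0 = (l_0 − l_1) / l_0 = (1 − 0.67) / 1
     = 0.33 / 1 = 0.33 → 0.330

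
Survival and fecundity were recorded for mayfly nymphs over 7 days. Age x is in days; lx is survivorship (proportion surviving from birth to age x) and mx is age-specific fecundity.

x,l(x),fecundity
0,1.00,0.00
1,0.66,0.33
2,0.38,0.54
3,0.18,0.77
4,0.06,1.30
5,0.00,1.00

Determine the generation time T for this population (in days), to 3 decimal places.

lx·mx: 0, 0.2178, 0.2052, 0.1386, 0.078, 0 → R0 = 0.6396
x·lx·mx: 0, 0.2178, 0.4104, 0.4158, 0.312, 0 → Σ = 1.356
T = 1.356 / 0.6396 = 2.120075… → 2.120

2.120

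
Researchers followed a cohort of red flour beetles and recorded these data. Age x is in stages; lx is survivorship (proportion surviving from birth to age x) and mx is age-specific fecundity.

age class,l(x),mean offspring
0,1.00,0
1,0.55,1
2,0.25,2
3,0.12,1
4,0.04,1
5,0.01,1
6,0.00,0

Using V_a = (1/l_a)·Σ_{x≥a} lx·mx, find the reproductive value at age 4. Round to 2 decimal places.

1.25

lx·mx for x ≥ 4: 0.04, 0.01, 0 → sum = 0.05
V_4 = 0.05 / l_4 = 0.05 / 0.04 = 1.25 → 1.25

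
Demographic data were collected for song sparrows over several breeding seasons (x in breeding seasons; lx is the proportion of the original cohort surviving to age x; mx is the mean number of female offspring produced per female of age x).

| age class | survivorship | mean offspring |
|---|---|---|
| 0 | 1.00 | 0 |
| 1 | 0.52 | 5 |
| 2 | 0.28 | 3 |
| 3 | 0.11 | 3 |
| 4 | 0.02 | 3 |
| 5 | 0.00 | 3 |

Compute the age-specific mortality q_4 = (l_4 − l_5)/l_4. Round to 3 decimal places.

1.000

q_4 = (l_4 − l_5) / l_4 = (0.02 − 0) / 0.02
     = 0.02 / 0.02 = 1 → 1.000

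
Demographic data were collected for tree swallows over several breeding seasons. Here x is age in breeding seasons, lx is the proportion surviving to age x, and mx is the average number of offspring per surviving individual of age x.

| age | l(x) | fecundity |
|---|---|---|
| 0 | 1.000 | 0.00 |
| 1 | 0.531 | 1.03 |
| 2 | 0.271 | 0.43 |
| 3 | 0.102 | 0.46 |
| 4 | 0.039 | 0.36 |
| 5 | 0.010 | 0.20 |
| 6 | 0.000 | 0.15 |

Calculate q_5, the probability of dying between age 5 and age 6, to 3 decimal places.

1.000

q_5 = (l_5 − l_6) / l_5 = (0.01 − 0) / 0.01
     = 0.01 / 0.01 = 1 → 1.000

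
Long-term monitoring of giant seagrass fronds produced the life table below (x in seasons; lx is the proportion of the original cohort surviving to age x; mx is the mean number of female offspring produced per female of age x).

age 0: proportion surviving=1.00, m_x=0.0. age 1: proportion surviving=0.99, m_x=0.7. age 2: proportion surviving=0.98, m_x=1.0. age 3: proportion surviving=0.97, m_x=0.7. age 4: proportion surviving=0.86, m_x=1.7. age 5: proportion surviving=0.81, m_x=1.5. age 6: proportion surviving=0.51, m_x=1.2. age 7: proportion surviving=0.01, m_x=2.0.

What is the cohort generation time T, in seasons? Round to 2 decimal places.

lx·mx: 0, 0.693, 0.98, 0.679, 1.462, 1.215, 0.612, 0.02 → R0 = 5.661
x·lx·mx: 0, 0.693, 1.96, 2.037, 5.848, 6.075, 3.672, 0.14 → Σ = 20.425
T = 20.425 / 5.661 = 3.60802… → 3.61

3.61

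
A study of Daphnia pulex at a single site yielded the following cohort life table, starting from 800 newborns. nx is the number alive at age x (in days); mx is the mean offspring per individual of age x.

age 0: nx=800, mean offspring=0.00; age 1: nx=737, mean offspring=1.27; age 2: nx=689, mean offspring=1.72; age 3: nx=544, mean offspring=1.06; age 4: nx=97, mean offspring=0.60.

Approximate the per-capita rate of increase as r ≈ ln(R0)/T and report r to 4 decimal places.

0.6470

lx = nx/n0 = nx/800: 1, 0.92125, 0.86125, 0.68, 0.12125
R0 = Σ lx·mx = 0 + 1.16999… + 1.48135… + 0.7208 + 0.07275… = 3.444888…
Σ x·lx·mx = 6.586088…; T = 6.586088…/3.444888… = 1.91184…
r ≈ ln(R0)/T = ln(3.444888…)/1.91184… = 0.646962… → 0.6470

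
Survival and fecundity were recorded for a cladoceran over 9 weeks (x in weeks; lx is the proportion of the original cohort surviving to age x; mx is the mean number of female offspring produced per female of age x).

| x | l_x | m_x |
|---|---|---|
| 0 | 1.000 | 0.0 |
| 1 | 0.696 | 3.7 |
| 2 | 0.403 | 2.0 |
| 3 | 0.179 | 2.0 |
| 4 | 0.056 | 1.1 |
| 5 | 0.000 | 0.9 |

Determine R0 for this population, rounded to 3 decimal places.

lx·mx by age: 0, 2.5752, 0.806, 0.358, 0.0616, 0
R0 = Σ lx·mx = 3.8008 → 3.801

3.801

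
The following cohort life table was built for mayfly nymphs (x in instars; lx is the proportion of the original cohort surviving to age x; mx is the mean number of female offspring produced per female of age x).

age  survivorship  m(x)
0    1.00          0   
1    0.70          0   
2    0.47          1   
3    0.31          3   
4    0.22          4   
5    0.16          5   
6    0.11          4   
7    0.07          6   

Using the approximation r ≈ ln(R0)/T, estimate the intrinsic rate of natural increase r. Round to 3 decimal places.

R0 = Σ lx·mx = 0 + 0 + 0.47 + 0.93 + 0.88 + 0.8 + 0.44 + 0.42 = 3.94
Σ x·lx·mx = 16.83; T = 16.83/3.94 = 4.27157…
r ≈ ln(R0)/T = ln(3.94)/4.27157… = 0.321… → 0.321

0.321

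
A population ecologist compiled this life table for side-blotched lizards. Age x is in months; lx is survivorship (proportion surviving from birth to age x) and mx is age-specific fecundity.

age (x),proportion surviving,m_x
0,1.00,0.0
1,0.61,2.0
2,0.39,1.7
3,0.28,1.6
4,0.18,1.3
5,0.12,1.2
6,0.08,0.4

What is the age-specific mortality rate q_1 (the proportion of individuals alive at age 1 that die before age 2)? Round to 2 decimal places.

0.36

q_1 = (l_1 − l_2) / l_1 = (0.61 − 0.39) / 0.61
     = 0.22 / 0.61 = 0.360656… → 0.36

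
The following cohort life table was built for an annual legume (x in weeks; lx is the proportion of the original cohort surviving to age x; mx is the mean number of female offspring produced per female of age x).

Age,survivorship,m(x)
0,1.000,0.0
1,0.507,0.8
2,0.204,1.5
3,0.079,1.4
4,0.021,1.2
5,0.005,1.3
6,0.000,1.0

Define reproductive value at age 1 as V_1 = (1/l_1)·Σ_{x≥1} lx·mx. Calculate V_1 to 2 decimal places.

1.68

lx·mx for x ≥ 1: 0.4056, 0.306, 0.1106, 0.0252, 0.0065, 0 → sum = 0.8539
V_1 = 0.8539 / l_1 = 0.8539 / 0.507 = 1.684221… → 1.68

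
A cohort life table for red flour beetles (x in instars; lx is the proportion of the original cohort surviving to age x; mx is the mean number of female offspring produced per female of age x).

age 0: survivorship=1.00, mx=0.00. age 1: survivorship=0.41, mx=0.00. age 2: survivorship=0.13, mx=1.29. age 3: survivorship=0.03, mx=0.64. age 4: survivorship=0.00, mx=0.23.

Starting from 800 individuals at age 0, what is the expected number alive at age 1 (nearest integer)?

Expected survivors = N0 · l_1 = 800 × 0.41 = 328 → 328

328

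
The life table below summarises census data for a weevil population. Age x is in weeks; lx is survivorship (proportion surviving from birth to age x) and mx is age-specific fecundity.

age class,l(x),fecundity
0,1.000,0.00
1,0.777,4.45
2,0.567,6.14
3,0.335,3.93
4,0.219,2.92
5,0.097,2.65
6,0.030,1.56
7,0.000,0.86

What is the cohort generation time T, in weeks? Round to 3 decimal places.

lx·mx: 0, 3.45765, 3.48138, 1.31655, 0.63948, 0.25705, 0.0468, 0 → R0 = 9.19891
x·lx·mx: 0, 3.45765, 6.96276, 3.94965, 2.55792, 1.28525, 0.2808, 0 → Σ = 18.49403
T = 18.49403 / 9.19891 = 2.010459… → 2.010

2.010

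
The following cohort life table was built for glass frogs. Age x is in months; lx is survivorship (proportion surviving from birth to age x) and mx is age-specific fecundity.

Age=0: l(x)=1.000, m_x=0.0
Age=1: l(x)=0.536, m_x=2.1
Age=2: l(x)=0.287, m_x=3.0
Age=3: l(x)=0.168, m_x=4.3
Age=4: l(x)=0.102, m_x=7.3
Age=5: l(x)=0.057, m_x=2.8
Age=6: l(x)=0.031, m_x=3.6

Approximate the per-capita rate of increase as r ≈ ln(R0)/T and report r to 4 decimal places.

0.5177

R0 = Σ lx·mx = 0 + 1.1256 + 0.861 + 0.7224 + 0.7446 + 0.1596 + 0.1116 = 3.7248
Σ x·lx·mx = 9.4608; T = 9.4608/3.7248 = 2.53995…
r ≈ ln(R0)/T = ln(3.7248)/2.53995… = 0.517732… → 0.5177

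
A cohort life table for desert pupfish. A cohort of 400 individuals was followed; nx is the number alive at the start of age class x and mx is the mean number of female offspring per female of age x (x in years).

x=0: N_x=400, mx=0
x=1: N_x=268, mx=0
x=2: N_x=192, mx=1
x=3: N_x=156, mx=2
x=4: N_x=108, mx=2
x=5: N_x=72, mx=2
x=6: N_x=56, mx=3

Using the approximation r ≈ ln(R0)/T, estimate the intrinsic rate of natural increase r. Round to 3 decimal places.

lx = nx/n0 = nx/400: 1, 0.67, 0.48, 0.39, 0.27, 0.18, 0.14
R0 = Σ lx·mx = 0 + 0 + 0.48 + 0.78 + 0.54 + 0.36 + 0.42 = 2.58
Σ x·lx·mx = 9.78; T = 9.78/2.58 = 3.7907…
r ≈ ln(R0)/T = ln(2.58)/3.7907… = 0.25003… → 0.250

0.250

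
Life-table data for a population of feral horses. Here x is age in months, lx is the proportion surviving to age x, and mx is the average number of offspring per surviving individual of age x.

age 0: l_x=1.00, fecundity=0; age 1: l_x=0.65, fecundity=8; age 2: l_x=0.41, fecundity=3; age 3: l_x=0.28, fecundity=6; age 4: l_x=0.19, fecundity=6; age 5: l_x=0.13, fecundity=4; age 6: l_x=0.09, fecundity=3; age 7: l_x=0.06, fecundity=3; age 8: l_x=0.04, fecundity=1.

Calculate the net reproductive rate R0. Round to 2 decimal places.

10.26

lx·mx by age: 0, 5.2, 1.23, 1.68, 1.14, 0.52, 0.27, 0.18, 0.04
R0 = Σ lx·mx = 10.26 → 10.26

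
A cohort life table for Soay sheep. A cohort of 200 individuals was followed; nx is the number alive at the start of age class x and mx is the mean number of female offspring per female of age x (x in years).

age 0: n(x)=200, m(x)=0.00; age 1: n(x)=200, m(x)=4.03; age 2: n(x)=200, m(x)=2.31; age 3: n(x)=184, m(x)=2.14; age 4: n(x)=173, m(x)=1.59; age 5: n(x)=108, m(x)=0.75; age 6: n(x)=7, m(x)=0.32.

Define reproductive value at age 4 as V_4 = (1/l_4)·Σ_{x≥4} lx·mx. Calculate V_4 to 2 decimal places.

2.07

lx = nx/n0 = nx/200: 1, 1, 1, 0.92, 0.865, 0.54, 0.035
lx·mx for x ≥ 4: 1.37535, 0.405, 0.0112 → sum = 1.79155
V_4 = 1.79155 / l_4 = 1.79155 / 0.865 = 2.071156… → 2.07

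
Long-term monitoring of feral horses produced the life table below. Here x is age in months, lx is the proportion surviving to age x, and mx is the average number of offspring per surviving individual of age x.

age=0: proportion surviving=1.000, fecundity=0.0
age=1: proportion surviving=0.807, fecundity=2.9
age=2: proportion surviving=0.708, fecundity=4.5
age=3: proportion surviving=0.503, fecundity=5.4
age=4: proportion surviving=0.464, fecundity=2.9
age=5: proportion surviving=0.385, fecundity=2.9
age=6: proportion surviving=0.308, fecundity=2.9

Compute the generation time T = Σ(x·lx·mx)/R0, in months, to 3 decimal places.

lx·mx: 0, 2.3403, 3.186, 2.7162, 1.3456, 1.1165, 0.8932 → R0 = 11.5978
x·lx·mx: 0, 2.3403, 6.372, 8.1486, 5.3824, 5.5825, 5.3592 → Σ = 33.185
T = 33.185 / 11.5978 = 2.861319… → 2.861

2.861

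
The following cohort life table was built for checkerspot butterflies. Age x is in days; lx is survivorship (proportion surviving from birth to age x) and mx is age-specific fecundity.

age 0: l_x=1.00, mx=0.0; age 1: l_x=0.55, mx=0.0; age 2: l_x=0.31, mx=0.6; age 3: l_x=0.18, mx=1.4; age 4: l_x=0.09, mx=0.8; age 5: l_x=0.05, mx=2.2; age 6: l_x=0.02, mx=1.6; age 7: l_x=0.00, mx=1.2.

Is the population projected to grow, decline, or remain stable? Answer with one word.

declining

R0 = Σ lx·mx = 0 + 0 + 0.186 + 0.252 + 0.072 + 0.11 + 0.032 + 0 = 0.652
R0 < 1, so the population is declining.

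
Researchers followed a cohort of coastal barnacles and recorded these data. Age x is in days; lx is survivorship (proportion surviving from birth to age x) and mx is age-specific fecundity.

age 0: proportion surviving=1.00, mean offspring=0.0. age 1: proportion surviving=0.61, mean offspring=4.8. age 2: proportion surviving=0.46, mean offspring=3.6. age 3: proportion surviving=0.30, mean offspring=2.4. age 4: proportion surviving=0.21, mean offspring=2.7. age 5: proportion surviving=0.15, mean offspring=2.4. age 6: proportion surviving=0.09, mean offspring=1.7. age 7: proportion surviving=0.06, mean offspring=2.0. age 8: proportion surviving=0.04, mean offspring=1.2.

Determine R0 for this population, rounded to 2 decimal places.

lx·mx by age: 0, 2.928, 1.656, 0.72, 0.567, 0.36, 0.153, 0.12, 0.048
R0 = Σ lx·mx = 6.552 → 6.55

6.55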